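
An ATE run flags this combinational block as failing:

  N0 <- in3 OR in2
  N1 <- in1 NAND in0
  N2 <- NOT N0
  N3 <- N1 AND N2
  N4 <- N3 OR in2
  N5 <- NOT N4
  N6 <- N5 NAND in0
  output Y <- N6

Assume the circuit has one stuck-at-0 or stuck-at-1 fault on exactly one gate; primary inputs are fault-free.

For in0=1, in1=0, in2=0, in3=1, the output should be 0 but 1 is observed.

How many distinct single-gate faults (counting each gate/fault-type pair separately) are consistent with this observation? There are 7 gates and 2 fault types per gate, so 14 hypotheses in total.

Fault-free: N0=1, N1=1, N2=0, N3=0, N4=0, N5=1, N6=0 → 0. Observed 1.
  N0 stuck-at-0: output 1 ✓
  N0 stuck-at-1: output 0 ✗
  N1 stuck-at-0: output 0 ✗
  N1 stuck-at-1: output 0 ✗
  N2 stuck-at-0: output 0 ✗
  N2 stuck-at-1: output 1 ✓
  N3 stuck-at-0: output 0 ✗
  N3 stuck-at-1: output 1 ✓
  N4 stuck-at-0: output 0 ✗
  N4 stuck-at-1: output 1 ✓
  N5 stuck-at-0: output 1 ✓
  N5 stuck-at-1: output 0 ✗
  N6 stuck-at-0: output 0 ✗
  N6 stuck-at-1: output 1 ✓
Consistent faults: {N0 stuck-at-0, N2 stuck-at-1, N3 stuck-at-1, N4 stuck-at-1, N5 stuck-at-0, N6 stuck-at-1} — 6 in all.

6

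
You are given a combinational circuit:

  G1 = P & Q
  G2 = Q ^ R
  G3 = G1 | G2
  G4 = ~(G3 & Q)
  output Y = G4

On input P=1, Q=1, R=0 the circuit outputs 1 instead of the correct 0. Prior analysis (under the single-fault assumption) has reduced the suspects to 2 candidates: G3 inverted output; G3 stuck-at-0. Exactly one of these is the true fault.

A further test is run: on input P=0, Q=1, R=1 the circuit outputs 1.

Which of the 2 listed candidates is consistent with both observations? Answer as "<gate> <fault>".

G3 stuck-at-0

Evaluate each candidate on input P=0, Q=1, R=1:
  G3 inverted output: G1=0, G2=0, G3=1 [inverted output], G4=0 → 0 — eliminated
  G3 stuck-at-0: G1=0, G2=0, G3=0 [stuck-at-0], G4=1 → 1 — matches
Only G3 stuck-at-0 reproduces the observed 1.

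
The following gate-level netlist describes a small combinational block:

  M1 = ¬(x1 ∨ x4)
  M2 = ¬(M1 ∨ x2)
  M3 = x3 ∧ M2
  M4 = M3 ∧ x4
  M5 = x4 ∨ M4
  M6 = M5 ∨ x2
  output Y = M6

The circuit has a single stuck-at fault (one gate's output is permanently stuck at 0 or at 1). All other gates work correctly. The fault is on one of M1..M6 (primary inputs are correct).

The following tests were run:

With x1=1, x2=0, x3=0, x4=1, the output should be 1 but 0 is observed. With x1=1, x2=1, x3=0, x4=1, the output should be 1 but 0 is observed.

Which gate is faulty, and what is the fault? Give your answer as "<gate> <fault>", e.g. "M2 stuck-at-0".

Fault-free values for test 1 (x1=1, x2=0, x3=0, x4=1): M1=0, M2=1, M3=0, M4=0, M5=1, M6=1, giving Y=1. Observed 0.
Test 1: faults giving observed 0 are {M5 stuck-at-0, M6 stuck-at-0}.
Test 2 (x1=1, x2=1, x3=0, x4=1): fault-free M1=0, M2=0, M3=0, M4=0, M5=1, M6=1 → 1; observed 0. Eliminates M5 stuck-at-0.
Only M6 stuck-at-0 is consistent with every test.

M6 stuck-at-0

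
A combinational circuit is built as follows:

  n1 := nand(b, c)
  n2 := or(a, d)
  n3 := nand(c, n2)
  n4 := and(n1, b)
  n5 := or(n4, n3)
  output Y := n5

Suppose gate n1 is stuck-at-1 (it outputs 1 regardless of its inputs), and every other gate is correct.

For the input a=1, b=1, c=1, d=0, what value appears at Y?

Propagate with n1 forced: n1=1 [stuck-at-1], n2=1, n3=0, n4=1, n5=1.
So Y = 1. (Without the fault it would be 0.)

1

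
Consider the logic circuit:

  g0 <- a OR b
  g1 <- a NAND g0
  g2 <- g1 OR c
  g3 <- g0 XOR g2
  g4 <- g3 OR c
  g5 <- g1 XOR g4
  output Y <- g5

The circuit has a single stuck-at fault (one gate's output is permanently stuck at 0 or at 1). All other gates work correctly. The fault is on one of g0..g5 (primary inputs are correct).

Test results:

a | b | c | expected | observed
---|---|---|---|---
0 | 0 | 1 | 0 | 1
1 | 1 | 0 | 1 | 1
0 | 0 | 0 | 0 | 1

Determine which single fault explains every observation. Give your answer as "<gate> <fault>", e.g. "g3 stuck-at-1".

Fault-free values for test 1 (a=0, b=0, c=1): g0=0, g1=1, g2=1, g3=1, g4=1, g5=0, giving Y=0. Observed 1.
Test 1: faults giving observed 1 are {g1 stuck-at-0, g4 stuck-at-0, g5 stuck-at-1}.
Test 2 (a=1, b=1, c=0): fault-free g0=1, g1=0, g2=0, g3=1, g4=1, g5=1 → 1; observed 1. Eliminates g4 stuck-at-0.
Test 3 (a=0, b=0, c=0): fault-free g0=0, g1=1, g2=1, g3=1, g4=1, g5=0 → 0; observed 1. Eliminates g1 stuck-at-0.
Only g5 stuck-at-1 is consistent with every test.

g5 stuck-at-1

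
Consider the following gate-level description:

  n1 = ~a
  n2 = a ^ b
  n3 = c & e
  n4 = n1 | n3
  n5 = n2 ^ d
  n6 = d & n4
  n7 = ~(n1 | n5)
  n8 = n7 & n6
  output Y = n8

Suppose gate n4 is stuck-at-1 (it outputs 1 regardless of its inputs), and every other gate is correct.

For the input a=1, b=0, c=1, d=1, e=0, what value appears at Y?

1

Propagate with n4 forced: n1=0, n2=1, n3=0, n4=1 [stuck-at-1], n5=0, n6=1, n7=1, n8=1.
So Y = 1. (Without the fault it would be 0.)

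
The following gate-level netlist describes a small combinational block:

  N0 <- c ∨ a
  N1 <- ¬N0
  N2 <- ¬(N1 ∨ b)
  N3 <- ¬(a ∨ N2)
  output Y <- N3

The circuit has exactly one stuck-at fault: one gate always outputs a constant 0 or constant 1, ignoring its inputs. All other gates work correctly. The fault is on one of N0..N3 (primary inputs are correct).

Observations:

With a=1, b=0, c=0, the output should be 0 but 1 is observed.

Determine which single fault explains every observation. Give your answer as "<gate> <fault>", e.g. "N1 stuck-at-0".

Fault-free values for test 1 (a=1, b=0, c=0): N0=1, N1=0, N2=1, N3=0, giving Y=0. Observed 1.
Test 1: faults giving observed 1 are {N3 stuck-at-1}.
Only N3 stuck-at-1 is consistent with every test.

N3 stuck-at-1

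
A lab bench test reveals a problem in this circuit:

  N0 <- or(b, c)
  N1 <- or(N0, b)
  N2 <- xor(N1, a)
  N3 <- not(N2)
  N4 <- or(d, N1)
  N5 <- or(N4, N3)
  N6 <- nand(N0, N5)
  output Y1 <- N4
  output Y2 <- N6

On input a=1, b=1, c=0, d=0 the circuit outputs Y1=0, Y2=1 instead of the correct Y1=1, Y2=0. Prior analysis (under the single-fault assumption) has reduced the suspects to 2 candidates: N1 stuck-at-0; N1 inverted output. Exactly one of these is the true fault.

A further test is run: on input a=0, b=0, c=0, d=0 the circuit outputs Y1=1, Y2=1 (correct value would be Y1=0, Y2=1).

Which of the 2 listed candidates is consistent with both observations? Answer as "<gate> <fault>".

N1 inverted output

Evaluate each candidate on input a=0, b=0, c=0, d=0:
  N1 stuck-at-0: N0=0, N1=0 [stuck-at-0], N2=0, N3=1, N4=0, N5=1, N6=1 → Y1=0, Y2=1 — eliminated
  N1 inverted output: N0=0, N1=1 [inverted output], N2=1, N3=0, N4=1, N5=1, N6=1 → Y1=1, Y2=1 — matches
Only N1 inverted output reproduces the observed Y1=1, Y2=1.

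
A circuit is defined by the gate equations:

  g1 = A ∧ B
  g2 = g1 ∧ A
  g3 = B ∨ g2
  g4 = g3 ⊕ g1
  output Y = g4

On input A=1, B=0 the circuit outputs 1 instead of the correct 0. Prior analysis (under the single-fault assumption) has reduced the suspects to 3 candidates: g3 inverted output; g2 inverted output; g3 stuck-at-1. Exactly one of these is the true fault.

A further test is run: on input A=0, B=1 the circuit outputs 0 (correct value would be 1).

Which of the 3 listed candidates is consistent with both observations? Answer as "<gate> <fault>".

g3 inverted output

Evaluate each candidate on input A=0, B=1:
  g3 inverted output: g1=0, g2=0, g3=0 [inverted output], g4=0 → 0 — matches
  g2 inverted output: g1=0, g2=1 [inverted output], g3=1, g4=1 → 1 — eliminated
  g3 stuck-at-1: g1=0, g2=0, g3=1 [stuck-at-1], g4=1 → 1 — eliminated
Only g3 inverted output reproduces the observed 0.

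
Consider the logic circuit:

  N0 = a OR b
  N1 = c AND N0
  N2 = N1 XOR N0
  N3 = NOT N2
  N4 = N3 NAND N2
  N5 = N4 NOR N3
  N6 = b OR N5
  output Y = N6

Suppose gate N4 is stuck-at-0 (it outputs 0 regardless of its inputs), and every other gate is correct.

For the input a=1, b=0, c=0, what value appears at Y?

Propagate with N4 forced: N0=1, N1=0, N2=1, N3=0, N4=0 [stuck-at-0], N5=1, N6=1.
So Y = 1. (Without the fault it would be 0.)

1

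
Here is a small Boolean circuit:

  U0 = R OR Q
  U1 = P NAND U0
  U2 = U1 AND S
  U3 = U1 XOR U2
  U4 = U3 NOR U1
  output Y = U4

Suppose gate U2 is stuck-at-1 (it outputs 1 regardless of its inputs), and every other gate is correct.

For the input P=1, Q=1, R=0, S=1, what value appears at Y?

Propagate with U2 forced: U0=1, U1=0, U2=1 [stuck-at-1], U3=1, U4=0.
So Y = 0. (Without the fault it would be 1.)

0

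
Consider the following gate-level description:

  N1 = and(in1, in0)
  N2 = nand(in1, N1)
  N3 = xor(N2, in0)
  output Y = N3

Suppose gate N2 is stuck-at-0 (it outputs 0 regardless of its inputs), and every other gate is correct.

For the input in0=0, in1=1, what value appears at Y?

Propagate with N2 forced: N1=0, N2=0 [stuck-at-0], N3=0.
So Y = 0. (Without the fault it would be 1.)

0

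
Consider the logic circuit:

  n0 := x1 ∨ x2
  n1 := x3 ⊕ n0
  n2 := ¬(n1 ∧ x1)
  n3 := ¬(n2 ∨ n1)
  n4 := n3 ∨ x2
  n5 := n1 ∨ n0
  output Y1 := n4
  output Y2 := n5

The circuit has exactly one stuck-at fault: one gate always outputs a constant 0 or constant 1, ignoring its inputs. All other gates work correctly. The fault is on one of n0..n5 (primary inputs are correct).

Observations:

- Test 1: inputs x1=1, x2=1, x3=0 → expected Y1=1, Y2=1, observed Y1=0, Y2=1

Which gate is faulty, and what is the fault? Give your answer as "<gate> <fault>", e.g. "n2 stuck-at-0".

n4 stuck-at-0

Fault-free values for test 1 (x1=1, x2=1, x3=0): n0=1, n1=1, n2=0, n3=0, n4=1, n5=1, giving Y1=1, Y2=1. Observed Y1=0, Y2=1.
Test 1: faults giving observed Y1=0, Y2=1 are {n4 stuck-at-0}.
Only n4 stuck-at-0 is consistent with every test.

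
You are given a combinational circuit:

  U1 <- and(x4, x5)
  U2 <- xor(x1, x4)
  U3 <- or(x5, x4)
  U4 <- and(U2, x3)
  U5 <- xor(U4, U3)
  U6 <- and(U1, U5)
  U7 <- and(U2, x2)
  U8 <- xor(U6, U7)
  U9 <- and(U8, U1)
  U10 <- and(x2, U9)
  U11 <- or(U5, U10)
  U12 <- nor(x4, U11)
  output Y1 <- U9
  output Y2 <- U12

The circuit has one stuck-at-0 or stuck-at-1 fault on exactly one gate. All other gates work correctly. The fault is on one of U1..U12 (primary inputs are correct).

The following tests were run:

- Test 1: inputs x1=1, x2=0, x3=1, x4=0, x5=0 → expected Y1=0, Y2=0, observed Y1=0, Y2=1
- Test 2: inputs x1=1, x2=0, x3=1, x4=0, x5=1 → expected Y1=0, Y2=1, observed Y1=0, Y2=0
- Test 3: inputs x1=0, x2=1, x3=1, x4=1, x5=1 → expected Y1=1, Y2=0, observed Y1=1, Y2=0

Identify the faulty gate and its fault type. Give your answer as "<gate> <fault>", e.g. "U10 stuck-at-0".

Fault-free values for test 1 (x1=1, x2=0, x3=1, x4=0, x5=0): U1=0, U2=1, U3=0, U4=1, U5=1, U6=0, U7=0, U8=0, U9=0, U10=0, U11=1, U12=0, giving Y1=0, Y2=0. Observed Y1=0, Y2=1.
Test 1: faults giving observed Y1=0, Y2=1 are {U2 stuck-at-0, U3 stuck-at-1, U4 stuck-at-0, U5 stuck-at-0, U11 stuck-at-0, U12 stuck-at-1}.
Test 2 (x1=1, x2=0, x3=1, x4=0, x5=1): fault-free U1=0, U2=1, U3=1, U4=1, U5=0, U6=0, U7=0, U8=0, U9=0, U10=0, U11=0, U12=1 → Y1=0, Y2=1; observed Y1=0, Y2=0. Eliminates U3 stuck-at-1, U5 stuck-at-0, U11 stuck-at-0, U12 stuck-at-1.
Test 3 (x1=0, x2=1, x3=1, x4=1, x5=1): fault-free U1=1, U2=1, U3=1, U4=1, U5=0, U6=0, U7=1, U8=1, U9=1, U10=1, U11=1, U12=0 → Y1=1, Y2=0; observed Y1=1, Y2=0. Eliminates U4 stuck-at-0.
Only U2 stuck-at-0 is consistent with every test.

U2 stuck-at-0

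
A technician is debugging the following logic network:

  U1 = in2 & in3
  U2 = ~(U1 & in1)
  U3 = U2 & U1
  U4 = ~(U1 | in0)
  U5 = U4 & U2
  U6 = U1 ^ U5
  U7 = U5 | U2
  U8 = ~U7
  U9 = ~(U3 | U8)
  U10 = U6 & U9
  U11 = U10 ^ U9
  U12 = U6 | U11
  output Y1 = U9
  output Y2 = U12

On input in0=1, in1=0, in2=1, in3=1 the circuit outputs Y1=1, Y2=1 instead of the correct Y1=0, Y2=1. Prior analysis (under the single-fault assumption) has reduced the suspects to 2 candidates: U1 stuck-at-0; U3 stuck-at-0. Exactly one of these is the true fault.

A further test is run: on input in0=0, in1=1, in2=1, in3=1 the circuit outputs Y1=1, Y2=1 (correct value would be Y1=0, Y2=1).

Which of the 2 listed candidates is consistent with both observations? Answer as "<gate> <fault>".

Evaluate each candidate on input in0=0, in1=1, in2=1, in3=1:
  U1 stuck-at-0: U1=0 [stuck-at-0], U2=1, U3=0, U4=1, U5=1, U6=1, U7=1, U8=0, U9=1, U10=1, U11=0, U12=1 → Y1=1, Y2=1 — matches
  U3 stuck-at-0: U1=1, U2=0, U3=0 [stuck-at-0], U4=0, U5=0, U6=1, U7=0, U8=1, U9=0, U10=0, U11=0, U12=1 → Y1=0, Y2=1 — eliminated
Only U1 stuck-at-0 reproduces the observed Y1=1, Y2=1.

U1 stuck-at-0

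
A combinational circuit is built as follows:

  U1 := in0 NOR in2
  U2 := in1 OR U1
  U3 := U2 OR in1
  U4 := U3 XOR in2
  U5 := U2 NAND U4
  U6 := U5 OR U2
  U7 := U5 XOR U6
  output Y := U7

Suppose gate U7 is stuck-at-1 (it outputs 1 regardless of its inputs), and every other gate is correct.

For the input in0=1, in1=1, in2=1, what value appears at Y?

1

Propagate with U7 forced: U1=0, U2=1, U3=1, U4=0, U5=1, U6=1, U7=1 [stuck-at-1].
So Y = 1. (Without the fault it would be 0.)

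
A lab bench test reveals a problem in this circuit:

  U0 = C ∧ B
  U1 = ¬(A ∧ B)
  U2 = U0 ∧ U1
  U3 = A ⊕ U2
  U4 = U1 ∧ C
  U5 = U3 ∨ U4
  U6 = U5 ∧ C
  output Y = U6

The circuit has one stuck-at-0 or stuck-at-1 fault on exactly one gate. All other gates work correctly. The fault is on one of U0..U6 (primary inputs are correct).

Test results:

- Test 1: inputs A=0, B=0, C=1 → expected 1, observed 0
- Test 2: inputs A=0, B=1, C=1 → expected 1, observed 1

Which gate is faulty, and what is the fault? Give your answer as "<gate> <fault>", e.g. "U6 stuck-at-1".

U4 stuck-at-0

Fault-free values for test 1 (A=0, B=0, C=1): U0=0, U1=1, U2=0, U3=0, U4=1, U5=1, U6=1, giving Y=1. Observed 0.
Test 1: faults giving observed 0 are {U1 stuck-at-0, U4 stuck-at-0, U5 stuck-at-0, U6 stuck-at-0}.
Test 2 (A=0, B=1, C=1): fault-free U0=1, U1=1, U2=1, U3=1, U4=1, U5=1, U6=1 → 1; observed 1. Eliminates U1 stuck-at-0, U5 stuck-at-0, U6 stuck-at-0.
Only U4 stuck-at-0 is consistent with every test.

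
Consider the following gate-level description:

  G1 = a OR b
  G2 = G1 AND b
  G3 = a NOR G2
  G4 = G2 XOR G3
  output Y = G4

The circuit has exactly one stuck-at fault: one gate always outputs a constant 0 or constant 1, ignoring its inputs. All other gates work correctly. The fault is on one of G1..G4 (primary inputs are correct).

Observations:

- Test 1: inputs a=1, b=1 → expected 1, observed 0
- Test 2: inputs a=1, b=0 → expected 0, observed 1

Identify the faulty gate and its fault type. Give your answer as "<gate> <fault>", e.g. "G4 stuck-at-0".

Fault-free values for test 1 (a=1, b=1): G1=1, G2=1, G3=0, G4=1, giving Y=1. Observed 0.
Test 1: faults giving observed 0 are {G1 stuck-at-0, G2 stuck-at-0, G3 stuck-at-1, G4 stuck-at-0}.
Test 2 (a=1, b=0): fault-free G1=1, G2=0, G3=0, G4=0 → 0; observed 1. Eliminates G1 stuck-at-0, G2 stuck-at-0, G4 stuck-at-0.
Only G3 stuck-at-1 is consistent with every test.

G3 stuck-at-1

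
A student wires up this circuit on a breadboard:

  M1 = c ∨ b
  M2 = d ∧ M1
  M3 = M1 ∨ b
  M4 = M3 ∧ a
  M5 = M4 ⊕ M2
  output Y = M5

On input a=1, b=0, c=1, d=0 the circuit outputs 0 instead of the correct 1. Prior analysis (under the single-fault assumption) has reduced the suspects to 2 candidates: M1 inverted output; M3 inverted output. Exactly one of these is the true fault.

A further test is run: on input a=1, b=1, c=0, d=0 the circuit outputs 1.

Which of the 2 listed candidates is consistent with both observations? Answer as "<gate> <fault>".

M1 inverted output

Evaluate each candidate on input a=1, b=1, c=0, d=0:
  M1 inverted output: M1=0 [inverted output], M2=0, M3=1, M4=1, M5=1 → 1 — matches
  M3 inverted output: M1=1, M2=0, M3=0 [inverted output], M4=0, M5=0 → 0 — eliminated
Only M1 inverted output reproduces the observed 1.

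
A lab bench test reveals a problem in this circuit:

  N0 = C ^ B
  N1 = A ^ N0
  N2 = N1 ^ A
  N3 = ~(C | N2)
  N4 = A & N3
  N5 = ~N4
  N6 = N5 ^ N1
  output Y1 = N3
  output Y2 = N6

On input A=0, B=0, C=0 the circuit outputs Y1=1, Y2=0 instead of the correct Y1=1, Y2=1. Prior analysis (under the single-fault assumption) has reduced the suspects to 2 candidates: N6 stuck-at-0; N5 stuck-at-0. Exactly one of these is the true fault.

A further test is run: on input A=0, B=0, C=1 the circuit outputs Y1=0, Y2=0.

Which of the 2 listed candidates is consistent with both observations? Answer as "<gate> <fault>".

N6 stuck-at-0

Evaluate each candidate on input A=0, B=0, C=1:
  N6 stuck-at-0: N0=1, N1=1, N2=1, N3=0, N4=0, N5=1, N6=0 [stuck-at-0] → Y1=0, Y2=0 — matches
  N5 stuck-at-0: N0=1, N1=1, N2=1, N3=0, N4=0, N5=0 [stuck-at-0], N6=1 → Y1=0, Y2=1 — eliminated
Only N6 stuck-at-0 reproduces the observed Y1=0, Y2=0.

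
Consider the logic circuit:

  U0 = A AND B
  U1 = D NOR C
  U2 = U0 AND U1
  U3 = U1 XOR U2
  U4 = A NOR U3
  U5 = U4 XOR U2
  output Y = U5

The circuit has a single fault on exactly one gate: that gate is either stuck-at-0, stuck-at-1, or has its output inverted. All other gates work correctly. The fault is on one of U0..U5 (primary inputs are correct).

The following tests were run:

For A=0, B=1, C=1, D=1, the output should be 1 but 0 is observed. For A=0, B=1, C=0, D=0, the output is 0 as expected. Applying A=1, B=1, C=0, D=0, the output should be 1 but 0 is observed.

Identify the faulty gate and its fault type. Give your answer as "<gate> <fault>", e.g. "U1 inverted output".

U5 stuck-at-0

Fault-free values for test 1 (A=0, B=1, C=1, D=1): U0=0, U1=0, U2=0, U3=0, U4=1, U5=1, giving Y=1. Observed 0.
Test 1: faults giving observed 0 are {U1 stuck-at-1, U1 inverted output, U3 stuck-at-1, U3 inverted output, U4 stuck-at-0, U4 inverted output, U5 stuck-at-0, U5 inverted output}.
Test 2 (A=0, B=1, C=0, D=0): fault-free U0=0, U1=1, U2=0, U3=1, U4=0, U5=0 → 0; observed 0. Eliminates U1 inverted output, U3 inverted output, U4 inverted output, U5 inverted output.
Test 3 (A=1, B=1, C=0, D=0): fault-free U0=1, U1=1, U2=1, U3=0, U4=0, U5=1 → 1; observed 0. Eliminates U1 stuck-at-1, U3 stuck-at-1, U4 stuck-at-0.
Only U5 stuck-at-0 is consistent with every test.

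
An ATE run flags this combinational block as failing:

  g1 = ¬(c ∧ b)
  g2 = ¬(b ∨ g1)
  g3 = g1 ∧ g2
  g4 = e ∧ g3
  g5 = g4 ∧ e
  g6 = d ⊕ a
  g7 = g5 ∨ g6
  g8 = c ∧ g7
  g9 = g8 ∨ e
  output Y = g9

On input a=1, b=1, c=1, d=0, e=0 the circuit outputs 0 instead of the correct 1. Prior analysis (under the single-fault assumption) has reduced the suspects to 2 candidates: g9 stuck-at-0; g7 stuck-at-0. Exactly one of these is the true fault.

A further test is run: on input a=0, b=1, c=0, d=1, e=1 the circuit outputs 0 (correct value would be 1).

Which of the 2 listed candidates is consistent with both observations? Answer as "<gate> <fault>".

g9 stuck-at-0

Evaluate each candidate on input a=0, b=1, c=0, d=1, e=1:
  g9 stuck-at-0: g1=1, g2=0, g3=0, g4=0, g5=0, g6=1, g7=1, g8=0, g9=0 [stuck-at-0] → 0 — matches
  g7 stuck-at-0: g1=1, g2=0, g3=0, g4=0, g5=0, g6=1, g7=0 [stuck-at-0], g8=0, g9=1 → 1 — eliminated
Only g9 stuck-at-0 reproduces the observed 0.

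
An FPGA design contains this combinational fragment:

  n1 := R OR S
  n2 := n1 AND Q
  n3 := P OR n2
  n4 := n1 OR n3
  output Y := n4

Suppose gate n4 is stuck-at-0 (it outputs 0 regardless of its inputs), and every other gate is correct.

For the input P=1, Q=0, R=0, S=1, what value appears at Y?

0

Propagate with n4 forced: n1=1, n2=0, n3=1, n4=0 [stuck-at-0].
So Y = 0. (Without the fault it would be 1.)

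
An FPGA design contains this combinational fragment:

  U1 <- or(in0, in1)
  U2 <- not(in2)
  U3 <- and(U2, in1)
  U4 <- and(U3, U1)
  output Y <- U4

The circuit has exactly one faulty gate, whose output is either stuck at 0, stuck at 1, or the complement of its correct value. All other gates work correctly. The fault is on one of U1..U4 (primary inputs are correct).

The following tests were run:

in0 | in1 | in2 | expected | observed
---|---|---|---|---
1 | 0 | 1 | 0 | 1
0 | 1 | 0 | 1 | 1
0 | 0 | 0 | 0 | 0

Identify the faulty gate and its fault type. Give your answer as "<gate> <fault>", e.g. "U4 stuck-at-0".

U3 stuck-at-1

Fault-free values for test 1 (in0=1, in1=0, in2=1): U1=1, U2=0, U3=0, U4=0, giving Y=0. Observed 1.
Test 1: faults giving observed 1 are {U3 stuck-at-1, U3 inverted output, U4 stuck-at-1, U4 inverted output}.
Test 2 (in0=0, in1=1, in2=0): fault-free U1=1, U2=1, U3=1, U4=1 → 1; observed 1. Eliminates U3 inverted output, U4 inverted output.
Test 3 (in0=0, in1=0, in2=0): fault-free U1=0, U2=1, U3=0, U4=0 → 0; observed 0. Eliminates U4 stuck-at-1.
Only U3 stuck-at-1 is consistent with every test.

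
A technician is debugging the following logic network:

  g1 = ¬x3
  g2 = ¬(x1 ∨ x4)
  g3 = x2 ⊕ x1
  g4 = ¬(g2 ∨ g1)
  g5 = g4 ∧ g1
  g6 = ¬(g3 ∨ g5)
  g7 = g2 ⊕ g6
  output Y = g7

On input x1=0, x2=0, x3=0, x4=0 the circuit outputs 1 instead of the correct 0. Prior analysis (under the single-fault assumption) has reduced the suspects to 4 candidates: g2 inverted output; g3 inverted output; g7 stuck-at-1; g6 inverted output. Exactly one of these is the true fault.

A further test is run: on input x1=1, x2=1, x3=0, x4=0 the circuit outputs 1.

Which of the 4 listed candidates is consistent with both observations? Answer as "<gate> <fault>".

g7 stuck-at-1

Evaluate each candidate on input x1=1, x2=1, x3=0, x4=0:
  g2 inverted output: g1=1, g2=1 [inverted output], g3=0, g4=0, g5=0, g6=1, g7=0 → 0 — eliminated
  g3 inverted output: g1=1, g2=0, g3=1 [inverted output], g4=0, g5=0, g6=0, g7=0 → 0 — eliminated
  g7 stuck-at-1: g1=1, g2=0, g3=0, g4=0, g5=0, g6=1, g7=1 [stuck-at-1] → 1 — matches
  g6 inverted output: g1=1, g2=0, g3=0, g4=0, g5=0, g6=0 [inverted output], g7=0 → 0 — eliminated
Only g7 stuck-at-1 reproduces the observed 1.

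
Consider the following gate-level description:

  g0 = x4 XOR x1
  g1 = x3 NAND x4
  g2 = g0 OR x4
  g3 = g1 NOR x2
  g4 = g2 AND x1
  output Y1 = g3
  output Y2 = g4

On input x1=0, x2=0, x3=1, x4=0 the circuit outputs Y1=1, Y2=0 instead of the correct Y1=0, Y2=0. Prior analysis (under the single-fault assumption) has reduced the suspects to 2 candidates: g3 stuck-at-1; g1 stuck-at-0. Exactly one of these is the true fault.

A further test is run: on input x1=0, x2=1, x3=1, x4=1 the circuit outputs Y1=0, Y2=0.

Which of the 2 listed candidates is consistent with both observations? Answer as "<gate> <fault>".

g1 stuck-at-0

Evaluate each candidate on input x1=0, x2=1, x3=1, x4=1:
  g3 stuck-at-1: g0=1, g1=0, g2=1, g3=1 [stuck-at-1], g4=0 → Y1=1, Y2=0 — eliminated
  g1 stuck-at-0: g0=1, g1=0 [stuck-at-0], g2=1, g3=0, g4=0 → Y1=0, Y2=0 — matches
Only g1 stuck-at-0 reproduces the observed Y1=0, Y2=0.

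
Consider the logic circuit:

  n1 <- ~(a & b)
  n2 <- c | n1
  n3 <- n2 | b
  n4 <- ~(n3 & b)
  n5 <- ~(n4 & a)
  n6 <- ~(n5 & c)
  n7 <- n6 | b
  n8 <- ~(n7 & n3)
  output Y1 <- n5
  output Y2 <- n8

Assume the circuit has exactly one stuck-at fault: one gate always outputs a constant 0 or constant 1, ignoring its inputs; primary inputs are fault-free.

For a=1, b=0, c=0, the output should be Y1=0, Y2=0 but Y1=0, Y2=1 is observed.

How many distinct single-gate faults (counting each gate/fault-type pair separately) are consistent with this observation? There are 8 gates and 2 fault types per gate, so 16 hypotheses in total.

Fault-free: n1=1, n2=1, n3=1, n4=1, n5=0, n6=1, n7=1, n8=0 → Y1=0, Y2=0. Observed Y1=0, Y2=1.
  n1: stuck-at-0 ✓; others ✗
  n2: stuck-at-0 ✓; others ✗
  n3: stuck-at-0 ✓; others ✗
  n4: none of the 2 fault types match ✗
  n5: none of the 2 fault types match ✗
  n6: stuck-at-0 ✓; others ✗
  n7: stuck-at-0 ✓; others ✗
  n8: stuck-at-1 ✓; others ✗
Consistent faults: {n1 stuck-at-0, n2 stuck-at-0, n3 stuck-at-0, n6 stuck-at-0, n7 stuck-at-0, n8 stuck-at-1} — 6 in all.

6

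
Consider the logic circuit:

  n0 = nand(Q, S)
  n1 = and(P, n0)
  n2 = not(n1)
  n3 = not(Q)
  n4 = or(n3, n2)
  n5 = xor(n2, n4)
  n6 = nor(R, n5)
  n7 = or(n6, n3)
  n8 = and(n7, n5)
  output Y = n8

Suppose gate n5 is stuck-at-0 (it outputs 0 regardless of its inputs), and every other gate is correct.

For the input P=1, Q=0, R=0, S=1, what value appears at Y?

0

Propagate with n5 forced: n0=1, n1=1, n2=0, n3=1, n4=1, n5=0 [stuck-at-0], n6=1, n7=1, n8=0.
So Y = 0. (Without the fault it would be 1.)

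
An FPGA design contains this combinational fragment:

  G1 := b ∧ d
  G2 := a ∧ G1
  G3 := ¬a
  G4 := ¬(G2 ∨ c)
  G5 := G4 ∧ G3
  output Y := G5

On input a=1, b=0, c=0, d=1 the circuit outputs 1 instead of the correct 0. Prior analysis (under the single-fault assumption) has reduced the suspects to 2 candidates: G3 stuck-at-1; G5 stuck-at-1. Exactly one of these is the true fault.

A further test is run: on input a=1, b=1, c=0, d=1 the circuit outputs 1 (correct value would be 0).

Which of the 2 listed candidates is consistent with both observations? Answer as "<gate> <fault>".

Evaluate each candidate on input a=1, b=1, c=0, d=1:
  G3 stuck-at-1: G1=1, G2=1, G3=1 [stuck-at-1], G4=0, G5=0 → 0 — eliminated
  G5 stuck-at-1: G1=1, G2=1, G3=0, G4=0, G5=1 [stuck-at-1] → 1 — matches
Only G5 stuck-at-1 reproduces the observed 1.

G5 stuck-at-1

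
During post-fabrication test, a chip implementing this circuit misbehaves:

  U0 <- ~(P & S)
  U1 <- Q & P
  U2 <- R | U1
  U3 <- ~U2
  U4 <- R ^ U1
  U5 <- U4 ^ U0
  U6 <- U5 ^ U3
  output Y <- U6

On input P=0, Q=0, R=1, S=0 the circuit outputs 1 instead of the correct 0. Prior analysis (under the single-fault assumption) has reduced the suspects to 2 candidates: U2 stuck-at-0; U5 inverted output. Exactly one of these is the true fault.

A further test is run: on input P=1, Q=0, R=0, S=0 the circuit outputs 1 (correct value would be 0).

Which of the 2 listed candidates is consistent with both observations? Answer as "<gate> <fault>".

U5 inverted output

Evaluate each candidate on input P=1, Q=0, R=0, S=0:
  U2 stuck-at-0: U0=1, U1=0, U2=0 [stuck-at-0], U3=1, U4=0, U5=1, U6=0 → 0 — eliminated
  U5 inverted output: U0=1, U1=0, U2=0, U3=1, U4=0, U5=0 [inverted output], U6=1 → 1 — matches
Only U5 inverted output reproduces the observed 1.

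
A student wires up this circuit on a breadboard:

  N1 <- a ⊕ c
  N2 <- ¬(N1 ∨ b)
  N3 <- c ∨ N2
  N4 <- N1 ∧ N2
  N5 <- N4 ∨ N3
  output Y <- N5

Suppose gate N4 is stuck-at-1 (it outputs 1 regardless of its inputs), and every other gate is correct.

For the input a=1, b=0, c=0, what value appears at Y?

Propagate with N4 forced: N1=1, N2=0, N3=0, N4=1 [stuck-at-1], N5=1.
So Y = 1. (Without the fault it would be 0.)

1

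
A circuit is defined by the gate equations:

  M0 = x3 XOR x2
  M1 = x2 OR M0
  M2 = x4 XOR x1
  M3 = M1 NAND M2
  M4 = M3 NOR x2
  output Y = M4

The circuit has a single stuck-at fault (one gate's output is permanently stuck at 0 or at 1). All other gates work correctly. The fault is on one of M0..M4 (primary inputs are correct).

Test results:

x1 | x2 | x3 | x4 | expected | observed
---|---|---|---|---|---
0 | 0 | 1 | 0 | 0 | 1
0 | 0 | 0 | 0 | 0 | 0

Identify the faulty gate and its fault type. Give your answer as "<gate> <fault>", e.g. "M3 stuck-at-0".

M2 stuck-at-1

Fault-free values for test 1 (x1=0, x2=0, x3=1, x4=0): M0=1, M1=1, M2=0, M3=1, M4=0, giving Y=0. Observed 1.
Test 1: faults giving observed 1 are {M2 stuck-at-1, M3 stuck-at-0, M4 stuck-at-1}.
Test 2 (x1=0, x2=0, x3=0, x4=0): fault-free M0=0, M1=0, M2=0, M3=1, M4=0 → 0; observed 0. Eliminates M3 stuck-at-0, M4 stuck-at-1.
Only M2 stuck-at-1 is consistent with every test.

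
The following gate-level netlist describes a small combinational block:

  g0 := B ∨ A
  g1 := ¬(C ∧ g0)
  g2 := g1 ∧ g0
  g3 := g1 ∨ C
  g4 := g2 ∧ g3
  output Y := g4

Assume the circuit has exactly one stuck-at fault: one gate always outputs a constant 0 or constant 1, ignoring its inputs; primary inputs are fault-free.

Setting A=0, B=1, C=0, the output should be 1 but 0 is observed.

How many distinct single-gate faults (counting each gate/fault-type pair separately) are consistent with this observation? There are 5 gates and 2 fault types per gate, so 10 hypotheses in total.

5

Fault-free: g0=1, g1=1, g2=1, g3=1, g4=1 → 1. Observed 0.
  g0 stuck-at-0: output 0 ✓
  g0 stuck-at-1: output 1 ✗
  g1 stuck-at-0: output 0 ✓
  g1 stuck-at-1: output 1 ✗
  g2 stuck-at-0: output 0 ✓
  g2 stuck-at-1: output 1 ✗
  g3 stuck-at-0: output 0 ✓
  g3 stuck-at-1: output 1 ✗
  g4 stuck-at-0: output 0 ✓
  g4 stuck-at-1: output 1 ✗
Consistent faults: {g0 stuck-at-0, g1 stuck-at-0, g2 stuck-at-0, g3 stuck-at-0, g4 stuck-at-0} — 5 in all.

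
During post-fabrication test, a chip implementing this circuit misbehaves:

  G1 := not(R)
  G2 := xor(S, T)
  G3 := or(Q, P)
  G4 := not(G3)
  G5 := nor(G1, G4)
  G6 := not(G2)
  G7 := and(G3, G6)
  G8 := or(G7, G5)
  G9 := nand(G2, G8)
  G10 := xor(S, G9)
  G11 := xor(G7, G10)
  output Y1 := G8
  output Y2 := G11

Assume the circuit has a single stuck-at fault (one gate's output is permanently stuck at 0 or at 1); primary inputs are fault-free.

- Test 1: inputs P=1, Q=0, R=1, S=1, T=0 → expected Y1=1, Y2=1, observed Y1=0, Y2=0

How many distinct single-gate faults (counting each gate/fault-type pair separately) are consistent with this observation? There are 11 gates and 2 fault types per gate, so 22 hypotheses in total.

Fault-free: G1=0, G2=1, G3=1, G4=0, G5=1, G6=0, G7=0, G8=1, G9=0, G10=1, G11=1 → Y1=1, Y2=1. Observed Y1=0, Y2=0.
  G1: stuck-at-1 ✓; others ✗
  G2: none of the 2 fault types match ✗
  G3: stuck-at-0 ✓; others ✗
  G4: stuck-at-1 ✓; others ✗
  G5: stuck-at-0 ✓; others ✗
  G6: none of the 2 fault types match ✗
  G7: none of the 2 fault types match ✗
  G8: stuck-at-0 ✓; others ✗
  G9: none of the 2 fault types match ✗
  G10: none of the 2 fault types match ✗
  G11: none of the 2 fault types match ✗
Consistent faults: {G1 stuck-at-1, G3 stuck-at-0, G4 stuck-at-1, G5 stuck-at-0, G8 stuck-at-0} — 5 in all.

5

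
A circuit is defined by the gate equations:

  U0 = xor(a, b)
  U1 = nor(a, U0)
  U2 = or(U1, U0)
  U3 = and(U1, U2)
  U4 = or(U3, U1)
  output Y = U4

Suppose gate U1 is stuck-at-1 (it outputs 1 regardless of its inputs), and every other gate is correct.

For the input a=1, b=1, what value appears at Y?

Propagate with U1 forced: U0=0, U1=1 [stuck-at-1], U2=1, U3=1, U4=1.
So Y = 1. (Without the fault it would be 0.)

1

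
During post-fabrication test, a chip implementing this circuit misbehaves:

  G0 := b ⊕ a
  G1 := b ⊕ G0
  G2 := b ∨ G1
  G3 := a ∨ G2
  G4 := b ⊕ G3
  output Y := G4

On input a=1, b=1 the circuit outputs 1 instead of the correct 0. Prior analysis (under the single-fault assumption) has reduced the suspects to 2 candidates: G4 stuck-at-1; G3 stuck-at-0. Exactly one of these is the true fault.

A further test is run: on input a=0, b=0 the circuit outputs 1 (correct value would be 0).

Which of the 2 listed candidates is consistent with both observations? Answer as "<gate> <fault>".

Evaluate each candidate on input a=0, b=0:
  G4 stuck-at-1: G0=0, G1=0, G2=0, G3=0, G4=1 [stuck-at-1] → 1 — matches
  G3 stuck-at-0: G0=0, G1=0, G2=0, G3=0 [stuck-at-0], G4=0 → 0 — eliminated
Only G4 stuck-at-1 reproduces the observed 1.

G4 stuck-at-1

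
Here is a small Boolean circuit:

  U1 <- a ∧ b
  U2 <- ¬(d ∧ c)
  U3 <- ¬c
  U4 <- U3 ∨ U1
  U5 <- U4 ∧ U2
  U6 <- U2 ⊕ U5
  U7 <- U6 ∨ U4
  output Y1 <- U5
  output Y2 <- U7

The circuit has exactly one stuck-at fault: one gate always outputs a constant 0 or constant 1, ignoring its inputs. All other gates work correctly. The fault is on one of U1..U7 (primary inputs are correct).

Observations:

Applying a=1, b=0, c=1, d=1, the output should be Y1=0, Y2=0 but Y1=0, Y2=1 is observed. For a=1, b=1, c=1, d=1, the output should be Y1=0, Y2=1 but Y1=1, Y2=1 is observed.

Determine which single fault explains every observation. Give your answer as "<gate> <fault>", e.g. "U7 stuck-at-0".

Fault-free values for test 1 (a=1, b=0, c=1, d=1): U1=0, U2=0, U3=0, U4=0, U5=0, U6=0, U7=0, giving Y1=0, Y2=0. Observed Y1=0, Y2=1.
Test 1: faults giving observed Y1=0, Y2=1 are {U1 stuck-at-1, U2 stuck-at-1, U3 stuck-at-1, U4 stuck-at-1, U6 stuck-at-1, U7 stuck-at-1}.
Test 2 (a=1, b=1, c=1, d=1): fault-free U1=1, U2=0, U3=0, U4=1, U5=0, U6=0, U7=1 → Y1=0, Y2=1; observed Y1=1, Y2=1. Eliminates U1 stuck-at-1, U3 stuck-at-1, U4 stuck-at-1, U6 stuck-at-1, U7 stuck-at-1.
Only U2 stuck-at-1 is consistent with every test.

U2 stuck-at-1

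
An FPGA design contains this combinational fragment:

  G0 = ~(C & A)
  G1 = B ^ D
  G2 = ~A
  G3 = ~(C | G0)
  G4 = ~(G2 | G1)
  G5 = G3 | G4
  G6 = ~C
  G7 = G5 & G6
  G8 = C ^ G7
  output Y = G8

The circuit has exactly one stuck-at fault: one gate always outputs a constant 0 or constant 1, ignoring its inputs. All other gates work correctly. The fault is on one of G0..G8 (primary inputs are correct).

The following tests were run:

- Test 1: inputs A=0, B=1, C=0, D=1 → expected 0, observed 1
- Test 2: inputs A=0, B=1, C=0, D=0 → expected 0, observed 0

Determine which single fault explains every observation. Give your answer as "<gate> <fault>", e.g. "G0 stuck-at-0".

Fault-free values for test 1 (A=0, B=1, C=0, D=1): G0=1, G1=0, G2=1, G3=0, G4=0, G5=0, G6=1, G7=0, G8=0, giving Y=0. Observed 1.
Test 1: faults giving observed 1 are {G0 stuck-at-0, G2 stuck-at-0, G3 stuck-at-1, G4 stuck-at-1, G5 stuck-at-1, G7 stuck-at-1, G8 stuck-at-1}.
Test 2 (A=0, B=1, C=0, D=0): fault-free G0=1, G1=1, G2=1, G3=0, G4=0, G5=0, G6=1, G7=0, G8=0 → 0; observed 0. Eliminates G0 stuck-at-0, G3 stuck-at-1, G4 stuck-at-1, G5 stuck-at-1, G7 stuck-at-1, G8 stuck-at-1.
Only G2 stuck-at-0 is consistent with every test.

G2 stuck-at-0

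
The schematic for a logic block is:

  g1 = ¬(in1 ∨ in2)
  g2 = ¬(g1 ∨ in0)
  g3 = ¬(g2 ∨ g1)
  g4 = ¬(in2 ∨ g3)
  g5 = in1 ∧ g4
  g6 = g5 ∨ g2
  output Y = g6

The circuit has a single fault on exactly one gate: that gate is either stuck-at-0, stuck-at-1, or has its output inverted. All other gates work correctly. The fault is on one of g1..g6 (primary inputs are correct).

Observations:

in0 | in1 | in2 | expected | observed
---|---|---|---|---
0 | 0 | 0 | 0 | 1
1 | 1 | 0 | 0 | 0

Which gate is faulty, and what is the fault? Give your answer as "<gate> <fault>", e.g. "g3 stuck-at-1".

Fault-free values for test 1 (in0=0, in1=0, in2=0): g1=1, g2=0, g3=0, g4=1, g5=0, g6=0, giving Y=0. Observed 1.
Test 1: faults giving observed 1 are {g1 stuck-at-0, g1 inverted output, g2 stuck-at-1, g2 inverted output, g5 stuck-at-1, g5 inverted output, g6 stuck-at-1, g6 inverted output}.
Test 2 (in0=1, in1=1, in2=0): fault-free g1=0, g2=0, g3=1, g4=0, g5=0, g6=0 → 0; observed 0. Eliminates g1 inverted output, g2 stuck-at-1, g2 inverted output, g5 stuck-at-1, g5 inverted output, g6 stuck-at-1, g6 inverted output.
Only g1 stuck-at-0 is consistent with every test.

g1 stuck-at-0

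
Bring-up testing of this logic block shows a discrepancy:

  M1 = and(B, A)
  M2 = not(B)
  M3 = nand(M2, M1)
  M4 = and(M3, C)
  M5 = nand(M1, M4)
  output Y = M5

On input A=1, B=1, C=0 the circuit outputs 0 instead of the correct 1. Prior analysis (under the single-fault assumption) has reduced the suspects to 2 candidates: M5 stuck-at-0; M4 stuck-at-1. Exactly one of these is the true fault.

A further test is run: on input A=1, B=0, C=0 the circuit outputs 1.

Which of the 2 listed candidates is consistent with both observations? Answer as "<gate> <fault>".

M4 stuck-at-1

Evaluate each candidate on input A=1, B=0, C=0:
  M5 stuck-at-0: M1=0, M2=1, M3=1, M4=0, M5=0 [stuck-at-0] → 0 — eliminated
  M4 stuck-at-1: M1=0, M2=1, M3=1, M4=1 [stuck-at-1], M5=1 → 1 — matches
Only M4 stuck-at-1 reproduces the observed 1.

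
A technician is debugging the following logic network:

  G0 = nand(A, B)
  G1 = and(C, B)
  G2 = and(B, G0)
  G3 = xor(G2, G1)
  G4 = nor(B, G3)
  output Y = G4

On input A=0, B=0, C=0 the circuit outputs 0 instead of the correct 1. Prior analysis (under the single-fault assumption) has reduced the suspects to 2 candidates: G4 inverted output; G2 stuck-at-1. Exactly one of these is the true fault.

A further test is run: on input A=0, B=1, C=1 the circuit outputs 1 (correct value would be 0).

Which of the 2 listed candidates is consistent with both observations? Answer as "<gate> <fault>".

G4 inverted output

Evaluate each candidate on input A=0, B=1, C=1:
  G4 inverted output: G0=1, G1=1, G2=1, G3=0, G4=1 [inverted output] → 1 — matches
  G2 stuck-at-1: G0=1, G1=1, G2=1 [stuck-at-1], G3=0, G4=0 → 0 — eliminated
Only G4 inverted output reproduces the observed 1.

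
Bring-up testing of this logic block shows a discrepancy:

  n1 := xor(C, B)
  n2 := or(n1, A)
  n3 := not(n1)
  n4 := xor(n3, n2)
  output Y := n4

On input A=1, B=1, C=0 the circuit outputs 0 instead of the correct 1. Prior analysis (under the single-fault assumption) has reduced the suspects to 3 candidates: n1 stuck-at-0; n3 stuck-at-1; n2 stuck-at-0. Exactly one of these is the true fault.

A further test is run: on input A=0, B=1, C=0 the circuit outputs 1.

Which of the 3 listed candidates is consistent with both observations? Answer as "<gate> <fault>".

n1 stuck-at-0

Evaluate each candidate on input A=0, B=1, C=0:
  n1 stuck-at-0: n1=0 [stuck-at-0], n2=0, n3=1, n4=1 → 1 — matches
  n3 stuck-at-1: n1=1, n2=1, n3=1 [stuck-at-1], n4=0 → 0 — eliminated
  n2 stuck-at-0: n1=1, n2=0 [stuck-at-0], n3=0, n4=0 → 0 — eliminated
Only n1 stuck-at-0 reproduces the observed 1.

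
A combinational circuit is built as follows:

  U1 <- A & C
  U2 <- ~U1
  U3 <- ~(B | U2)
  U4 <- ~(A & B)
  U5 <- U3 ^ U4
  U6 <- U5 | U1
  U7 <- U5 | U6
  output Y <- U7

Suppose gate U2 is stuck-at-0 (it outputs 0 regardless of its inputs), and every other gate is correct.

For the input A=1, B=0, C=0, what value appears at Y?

0

Propagate with U2 forced: U1=0, U2=0 [stuck-at-0], U3=1, U4=1, U5=0, U6=0, U7=0.
So Y = 0. (Without the fault it would be 1.)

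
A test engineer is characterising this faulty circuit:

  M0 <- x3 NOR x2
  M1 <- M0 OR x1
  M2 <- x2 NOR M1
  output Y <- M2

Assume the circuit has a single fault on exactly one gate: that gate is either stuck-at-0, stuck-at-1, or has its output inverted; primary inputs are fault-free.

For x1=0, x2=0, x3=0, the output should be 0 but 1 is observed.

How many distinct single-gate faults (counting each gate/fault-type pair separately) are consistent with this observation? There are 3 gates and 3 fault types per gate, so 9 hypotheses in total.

6

Fault-free: M0=1, M1=1, M2=0 → 0. Observed 1.
  M0 stuck-at-0: output 1 ✓
  M0 stuck-at-1: output 0 ✗
  M0 inverted output: output 1 ✓
  M1 stuck-at-0: output 1 ✓
  M1 stuck-at-1: output 0 ✗
  M1 inverted output: output 1 ✓
  M2 stuck-at-0: output 0 ✗
  M2 stuck-at-1: output 1 ✓
  M2 inverted output: output 1 ✓
Consistent faults: {M0 stuck-at-0, M0 inverted output, M1 stuck-at-0, M1 inverted output, M2 stuck-at-1, M2 inverted output} — 6 in all.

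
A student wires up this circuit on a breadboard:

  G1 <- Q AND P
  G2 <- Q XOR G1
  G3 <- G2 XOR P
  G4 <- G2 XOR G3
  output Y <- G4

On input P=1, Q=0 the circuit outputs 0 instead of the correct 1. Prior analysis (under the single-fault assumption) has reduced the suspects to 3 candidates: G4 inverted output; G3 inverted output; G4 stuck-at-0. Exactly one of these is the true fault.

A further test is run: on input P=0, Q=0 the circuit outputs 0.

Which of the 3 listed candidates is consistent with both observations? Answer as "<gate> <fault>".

Evaluate each candidate on input P=0, Q=0:
  G4 inverted output: G1=0, G2=0, G3=0, G4=1 [inverted output] → 1 — eliminated
  G3 inverted output: G1=0, G2=0, G3=1 [inverted output], G4=1 → 1 — eliminated
  G4 stuck-at-0: G1=0, G2=0, G3=0, G4=0 [stuck-at-0] → 0 — matches
Only G4 stuck-at-0 reproduces the observed 0.

G4 stuck-at-0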